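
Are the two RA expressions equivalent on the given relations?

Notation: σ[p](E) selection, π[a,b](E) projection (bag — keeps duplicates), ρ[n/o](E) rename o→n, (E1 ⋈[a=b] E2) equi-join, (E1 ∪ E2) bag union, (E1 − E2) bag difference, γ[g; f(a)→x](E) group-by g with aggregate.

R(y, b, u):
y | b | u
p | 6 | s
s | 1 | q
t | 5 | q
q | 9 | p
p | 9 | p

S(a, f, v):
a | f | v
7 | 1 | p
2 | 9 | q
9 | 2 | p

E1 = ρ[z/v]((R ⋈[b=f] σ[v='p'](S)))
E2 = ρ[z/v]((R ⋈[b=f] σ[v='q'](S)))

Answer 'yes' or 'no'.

E1 stepwise |·|:
  R → 5
  S → 3
  σ[v='p'](S) → 2
  (R ⋈[b=f] σ[v='p'](S)) → 1
  ρ[z/v]((R ⋈[b=f] σ[v='p'](S))) → 1
E2 stepwise |·|:
  R → 5
  S → 3
  σ[v='q'](S) → 1
  (R ⋈[b=f] σ[v='q'](S)) → 2
  ρ[z/v]((R ⋈[b=f] σ[v='q'](S))) → 2

E1 result:
y | b | u | a | f | z
s | 1 | q | 7 | 1 | p
E2 result:
y | b | u | a | f | z
p | 9 | p | 2 | 9 | q
q | 9 | p | 2 | 9 | q
Witness: ('p', 9, 'p', 2, 9, 'q') appears 0× in E1 but 1× in E2.

no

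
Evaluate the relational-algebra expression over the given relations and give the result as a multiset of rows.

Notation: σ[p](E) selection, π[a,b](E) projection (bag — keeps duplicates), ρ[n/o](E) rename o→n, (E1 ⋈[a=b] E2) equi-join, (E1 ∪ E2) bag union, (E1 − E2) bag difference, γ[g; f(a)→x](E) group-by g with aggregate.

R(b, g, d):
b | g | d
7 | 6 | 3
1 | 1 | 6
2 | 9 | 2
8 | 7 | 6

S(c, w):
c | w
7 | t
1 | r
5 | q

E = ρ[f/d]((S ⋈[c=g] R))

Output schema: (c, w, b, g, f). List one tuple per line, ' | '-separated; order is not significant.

Per-node cardinality:
  S → 3
  R → 4
  (S ⋈[c=g] R) → 2
  ρ[f/d]((S ⋈[c=g] R)) → 2

== RESULT ==
c | w | b | g | f
1 | r | 1 | 1 | 6
7 | t | 8 | 7 | 6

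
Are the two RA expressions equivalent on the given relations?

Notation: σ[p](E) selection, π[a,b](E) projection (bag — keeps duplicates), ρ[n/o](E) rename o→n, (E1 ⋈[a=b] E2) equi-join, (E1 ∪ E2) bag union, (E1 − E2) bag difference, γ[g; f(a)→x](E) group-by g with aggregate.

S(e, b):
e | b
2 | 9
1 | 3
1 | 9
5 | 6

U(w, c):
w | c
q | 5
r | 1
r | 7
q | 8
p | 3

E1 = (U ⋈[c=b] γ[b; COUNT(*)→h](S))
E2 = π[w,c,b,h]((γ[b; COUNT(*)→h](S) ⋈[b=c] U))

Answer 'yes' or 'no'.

E1 subexpression sizes:
  U → 5
  S → 4
  γ[b; COUNT(*)→h](S) → 3
  (U ⋈[c=b] γ[b; COUNT(*)→h](S)) → 1
E2 subexpression sizes:
  S → 4
  γ[b; COUNT(*)→h](S) → 3
  U → 5
  (γ[b; COUNT(*)→h](S) ⋈[b=c] U) → 1
  π[w,c,b,h]((γ[b; COUNT(*)→h](S) ⋈[b=c] U)) → 1

E1 and E2 produce the same multiset:
w | c | b | h
p | 3 | 3 | 1

yes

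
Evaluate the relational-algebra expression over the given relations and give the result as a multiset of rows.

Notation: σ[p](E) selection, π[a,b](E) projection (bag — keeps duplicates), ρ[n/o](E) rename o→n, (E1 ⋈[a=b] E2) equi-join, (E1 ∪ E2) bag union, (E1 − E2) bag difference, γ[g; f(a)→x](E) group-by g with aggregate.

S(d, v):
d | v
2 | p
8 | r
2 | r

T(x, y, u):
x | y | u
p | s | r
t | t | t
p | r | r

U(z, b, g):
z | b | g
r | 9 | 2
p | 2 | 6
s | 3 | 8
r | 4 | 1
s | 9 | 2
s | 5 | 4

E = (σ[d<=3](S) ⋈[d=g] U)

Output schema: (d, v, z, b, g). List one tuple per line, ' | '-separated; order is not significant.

Stepwise |·|:
  S → 3
  σ[d<=3](S) → 2
  U → 6
  (σ[d<=3](S) ⋈[d=g] U) → 4

== RESULT ==
d | v | z | b | g
2 | p | r | 9 | 2
2 | p | s | 9 | 2
2 | r | r | 9 | 2
2 | r | s | 9 | 2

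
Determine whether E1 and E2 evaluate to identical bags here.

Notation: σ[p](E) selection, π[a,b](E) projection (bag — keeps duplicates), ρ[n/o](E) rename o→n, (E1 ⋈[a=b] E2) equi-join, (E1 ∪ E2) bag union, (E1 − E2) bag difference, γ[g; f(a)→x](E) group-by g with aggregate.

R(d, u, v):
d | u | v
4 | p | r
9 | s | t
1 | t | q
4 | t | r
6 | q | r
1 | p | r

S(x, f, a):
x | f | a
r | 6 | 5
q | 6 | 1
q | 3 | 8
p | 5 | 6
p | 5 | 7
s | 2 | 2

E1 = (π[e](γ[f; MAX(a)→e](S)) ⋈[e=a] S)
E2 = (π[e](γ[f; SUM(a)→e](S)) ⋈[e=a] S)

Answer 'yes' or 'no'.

E1 subexpression sizes:
  S → 6
  γ[f; MAX(a)→e](S) → 4
  π[e](γ[f; MAX(a)→e](S)) → 4
  S → 6
  (π[e](γ[f; MAX(a)→e](S)) ⋈[e=a] S) → 4
E2 subexpression sizes:
  S → 6
  γ[f; SUM(a)→e](S) → 4
  π[e](γ[f; SUM(a)→e](S)) → 4
  S → 6
  (π[e](γ[f; SUM(a)→e](S)) ⋈[e=a] S) → 3

E1 result:
e | x | f | a
2 | s | 2 | 2
5 | r | 6 | 5
7 | p | 5 | 7
8 | q | 3 | 8
E2 result:
e | x | f | a
2 | s | 2 | 2
6 | p | 5 | 6
8 | q | 3 | 8
Witness: (6, 'p', 5, 6) appears 0× in E1 but 1× in E2.

no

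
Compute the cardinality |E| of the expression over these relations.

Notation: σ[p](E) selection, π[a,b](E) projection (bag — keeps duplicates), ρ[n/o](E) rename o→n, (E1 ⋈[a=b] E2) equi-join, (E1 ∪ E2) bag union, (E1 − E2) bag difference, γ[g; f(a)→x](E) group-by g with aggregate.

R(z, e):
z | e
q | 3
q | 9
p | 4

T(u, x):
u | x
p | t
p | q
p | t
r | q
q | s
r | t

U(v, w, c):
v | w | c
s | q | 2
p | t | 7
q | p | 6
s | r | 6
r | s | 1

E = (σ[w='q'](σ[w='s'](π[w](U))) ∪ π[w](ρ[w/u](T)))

Row counts bottom-up:
  U → 5
  π[w](U) → 5
  σ[w='s'](π[w](U)) → 1
  σ[w='q'](σ[w='s'](π[w](U))) → 0
  T → 6
  ρ[w/u](T) → 6
  π[w](ρ[w/u](T)) → 6
  (σ[w='q'](σ[w='s'](π[w](U))) ∪ π[w](ρ[w/u](T))) → 6

|E| = 6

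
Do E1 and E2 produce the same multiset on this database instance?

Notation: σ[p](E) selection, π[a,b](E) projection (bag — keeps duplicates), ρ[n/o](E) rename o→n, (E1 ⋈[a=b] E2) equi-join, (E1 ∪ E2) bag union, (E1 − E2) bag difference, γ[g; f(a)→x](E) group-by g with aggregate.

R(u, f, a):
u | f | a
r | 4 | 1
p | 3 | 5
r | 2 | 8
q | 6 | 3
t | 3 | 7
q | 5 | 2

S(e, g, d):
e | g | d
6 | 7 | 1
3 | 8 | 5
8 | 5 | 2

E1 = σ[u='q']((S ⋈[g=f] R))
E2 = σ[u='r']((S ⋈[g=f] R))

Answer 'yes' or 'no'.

E1 row counts bottom-up:
  S → 3
  R → 6
  (S ⋈[g=f] R) → 1
  σ[u='q']((S ⋈[g=f] R)) → 1
E2 row counts bottom-up:
  S → 3
  R → 6
  (S ⋈[g=f] R) → 1
  σ[u='r']((S ⋈[g=f] R)) → 0

E1 result:
e | g | d | u | f | a
8 | 5 | 2 | q | 5 | 2
E2 result:
e | g | d | u | f | a
(0 rows)
Witness: (8, 5, 2, 'q', 5, 2) appears 1× in E1 but 0× in E2.

no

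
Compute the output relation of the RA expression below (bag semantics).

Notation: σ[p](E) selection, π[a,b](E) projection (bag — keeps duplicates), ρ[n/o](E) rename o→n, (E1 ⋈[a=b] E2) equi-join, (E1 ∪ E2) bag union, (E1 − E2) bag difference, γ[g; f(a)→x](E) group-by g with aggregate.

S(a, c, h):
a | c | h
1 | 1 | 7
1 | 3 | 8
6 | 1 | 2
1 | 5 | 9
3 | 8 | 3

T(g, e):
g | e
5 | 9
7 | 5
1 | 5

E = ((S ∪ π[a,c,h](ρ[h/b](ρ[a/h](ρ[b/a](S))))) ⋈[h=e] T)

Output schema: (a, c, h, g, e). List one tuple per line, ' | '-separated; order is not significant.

Per-node cardinality:
  S → 5
  S → 5
  ρ[b/a](S) → 5
  ρ[a/h](ρ[b/a](S)) → 5
  ρ[h/b](ρ[a/h](ρ[b/a](S))) → 5
  π[a,c,h](ρ[h/b](ρ[a/h](ρ[b/a](S)))) → 5
  (S ∪ π[a,c,h](ρ[h/b](ρ[a/h](ρ[b/a](S))))) → 10
  T → 3
  ((S ∪ π[a,c,h](ρ[h/b](ρ[a/h](ρ[b/a](S))))) ⋈[h=e] T) → 1

== RESULT ==
a | c | h | g | e
1 | 5 | 9 | 5 | 9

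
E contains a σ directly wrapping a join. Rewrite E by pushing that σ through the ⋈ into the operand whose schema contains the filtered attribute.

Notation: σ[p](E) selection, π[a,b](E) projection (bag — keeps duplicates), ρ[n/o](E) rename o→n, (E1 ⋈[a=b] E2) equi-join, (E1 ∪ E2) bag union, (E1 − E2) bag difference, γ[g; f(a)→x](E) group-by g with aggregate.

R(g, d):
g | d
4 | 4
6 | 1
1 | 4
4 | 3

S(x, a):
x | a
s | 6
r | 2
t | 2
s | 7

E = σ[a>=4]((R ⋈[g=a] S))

σ filters on a, owned by the right side.
E' = (R ⋈[g=a] σ[a>=4](S))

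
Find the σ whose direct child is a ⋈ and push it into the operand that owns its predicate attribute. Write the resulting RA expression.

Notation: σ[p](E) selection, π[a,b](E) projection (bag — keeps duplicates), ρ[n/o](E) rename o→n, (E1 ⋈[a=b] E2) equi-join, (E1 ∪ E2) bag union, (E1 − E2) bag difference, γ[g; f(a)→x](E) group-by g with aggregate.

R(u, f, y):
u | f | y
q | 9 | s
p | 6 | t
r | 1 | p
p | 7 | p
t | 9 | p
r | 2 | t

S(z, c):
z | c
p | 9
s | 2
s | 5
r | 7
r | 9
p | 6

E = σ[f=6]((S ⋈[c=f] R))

σ filters on f, owned by the right side.
E' = (S ⋈[c=f] σ[f=6](R))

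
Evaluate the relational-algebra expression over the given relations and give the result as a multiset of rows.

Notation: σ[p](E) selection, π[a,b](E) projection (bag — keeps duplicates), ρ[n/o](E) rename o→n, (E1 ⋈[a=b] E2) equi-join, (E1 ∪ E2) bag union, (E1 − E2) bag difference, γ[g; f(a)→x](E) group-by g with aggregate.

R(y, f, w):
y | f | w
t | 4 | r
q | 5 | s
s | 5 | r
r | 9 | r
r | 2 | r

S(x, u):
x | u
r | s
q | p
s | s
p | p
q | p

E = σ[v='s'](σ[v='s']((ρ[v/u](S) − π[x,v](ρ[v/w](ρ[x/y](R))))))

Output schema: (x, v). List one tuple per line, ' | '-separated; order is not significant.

Stepwise |·|:
  S → 5
  ρ[v/u](S) → 5
  R → 5
  ρ[x/y](R) → 5
  ρ[v/w](ρ[x/y](R)) → 5
  π[x,v](ρ[v/w](ρ[x/y](R))) → 5
  (ρ[v/u](S) − π[x,v](ρ[v/w](ρ[x/y](R)))) → 5
  σ[v='s']((ρ[v/u](S) − π[x,v](ρ[v/w](ρ[x/y](R))))) → 2
  σ[v='s'](σ[v='s']((ρ[v/u](S) − π[x,v](ρ[v/w](ρ[x/y](R)))))) → 2

== RESULT ==
x | v
r | s
s | s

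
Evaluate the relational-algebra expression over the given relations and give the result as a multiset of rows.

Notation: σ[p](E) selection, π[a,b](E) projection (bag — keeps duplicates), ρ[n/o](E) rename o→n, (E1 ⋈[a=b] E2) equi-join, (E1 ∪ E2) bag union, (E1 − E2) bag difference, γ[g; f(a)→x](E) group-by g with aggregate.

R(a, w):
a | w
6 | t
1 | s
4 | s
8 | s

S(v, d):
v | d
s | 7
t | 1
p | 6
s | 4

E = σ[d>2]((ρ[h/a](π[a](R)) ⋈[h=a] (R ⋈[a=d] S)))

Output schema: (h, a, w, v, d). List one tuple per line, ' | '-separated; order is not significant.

Row counts bottom-up:
  R → 4
  π[a](R) → 4
  ρ[h/a](π[a](R)) → 4
  R → 4
  S → 4
  (R ⋈[a=d] S) → 3
  (ρ[h/a](π[a](R)) ⋈[h=a] (R ⋈[a=d] S)) → 3
  σ[d>2]((ρ[h/a](π[a](R)) ⋈[h=a] (R ⋈[a=d] S))) → 2

== RESULT ==
h | a | w | v | d
4 | 4 | s | s | 4
6 | 6 | t | p | 6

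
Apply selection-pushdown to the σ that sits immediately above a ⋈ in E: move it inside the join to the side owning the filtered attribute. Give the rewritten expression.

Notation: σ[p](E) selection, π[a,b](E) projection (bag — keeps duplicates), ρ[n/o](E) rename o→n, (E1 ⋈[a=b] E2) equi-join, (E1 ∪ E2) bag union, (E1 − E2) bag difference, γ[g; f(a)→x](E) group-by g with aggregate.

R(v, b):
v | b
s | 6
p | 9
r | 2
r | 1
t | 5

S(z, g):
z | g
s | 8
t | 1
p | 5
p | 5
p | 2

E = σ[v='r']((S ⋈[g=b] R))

σ filters on v, owned by the right side.
E' = (S ⋈[g=b] σ[v='r'](R))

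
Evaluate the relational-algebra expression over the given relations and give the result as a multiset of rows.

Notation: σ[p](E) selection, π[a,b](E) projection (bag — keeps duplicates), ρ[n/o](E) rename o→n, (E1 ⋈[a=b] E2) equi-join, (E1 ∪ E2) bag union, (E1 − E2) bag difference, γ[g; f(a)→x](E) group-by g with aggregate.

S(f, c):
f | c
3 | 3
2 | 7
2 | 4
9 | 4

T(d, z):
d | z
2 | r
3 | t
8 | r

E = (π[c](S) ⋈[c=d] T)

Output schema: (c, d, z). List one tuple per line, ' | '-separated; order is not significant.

Subexpression sizes:
  S → 4
  π[c](S) → 4
  T → 3
  (π[c](S) ⋈[c=d] T) → 1

== RESULT ==
c | d | z
3 | 3 | t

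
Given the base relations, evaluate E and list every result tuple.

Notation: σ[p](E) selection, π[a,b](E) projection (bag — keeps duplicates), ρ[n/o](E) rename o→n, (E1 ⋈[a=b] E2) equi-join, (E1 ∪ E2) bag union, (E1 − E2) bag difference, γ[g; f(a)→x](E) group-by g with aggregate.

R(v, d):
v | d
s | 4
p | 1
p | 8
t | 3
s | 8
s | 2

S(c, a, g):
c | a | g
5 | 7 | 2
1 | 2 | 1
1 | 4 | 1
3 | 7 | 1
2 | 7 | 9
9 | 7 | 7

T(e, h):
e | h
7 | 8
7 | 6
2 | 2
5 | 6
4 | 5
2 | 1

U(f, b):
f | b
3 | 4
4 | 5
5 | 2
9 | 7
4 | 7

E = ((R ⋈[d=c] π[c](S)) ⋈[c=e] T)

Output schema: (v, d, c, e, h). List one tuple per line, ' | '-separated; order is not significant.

Per-node cardinality:
  R → 6
  S → 6
  π[c](S) → 6
  (R ⋈[d=c] π[c](S)) → 4
  T → 6
  ((R ⋈[d=c] π[c](S)) ⋈[c=e] T) → 2

== RESULT ==
v | d | c | e | h
s | 2 | 2 | 2 | 1
s | 2 | 2 | 2 | 2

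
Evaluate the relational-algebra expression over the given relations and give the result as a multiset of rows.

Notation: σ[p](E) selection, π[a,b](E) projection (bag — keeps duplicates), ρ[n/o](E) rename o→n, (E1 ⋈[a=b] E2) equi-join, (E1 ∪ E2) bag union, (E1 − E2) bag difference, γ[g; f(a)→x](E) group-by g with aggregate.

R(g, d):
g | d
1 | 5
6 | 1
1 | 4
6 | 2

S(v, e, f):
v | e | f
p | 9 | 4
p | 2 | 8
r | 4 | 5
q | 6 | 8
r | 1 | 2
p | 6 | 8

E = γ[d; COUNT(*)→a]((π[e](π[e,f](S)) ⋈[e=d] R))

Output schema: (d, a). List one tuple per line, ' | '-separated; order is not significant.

Row counts bottom-up:
  S → 6
  π[e,f](S) → 6
  π[e](π[e,f](S)) → 6
  R → 4
  (π[e](π[e,f](S)) ⋈[e=d] R) → 3
  γ[d; COUNT(*)→a]((π[e](π[e,f](S)) ⋈[e=d] R)) → 3

== RESULT ==
d | a
1 | 1
2 | 1
4 | 1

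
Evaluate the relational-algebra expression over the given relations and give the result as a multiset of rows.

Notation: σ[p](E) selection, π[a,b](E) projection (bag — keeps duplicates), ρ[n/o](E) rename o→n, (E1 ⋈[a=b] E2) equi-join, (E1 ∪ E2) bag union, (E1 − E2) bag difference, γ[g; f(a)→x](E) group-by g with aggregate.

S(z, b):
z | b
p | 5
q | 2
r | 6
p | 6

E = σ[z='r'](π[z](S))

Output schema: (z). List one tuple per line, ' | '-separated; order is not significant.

Per-node cardinality:
  S → 4
  π[z](S) → 4
  σ[z='r'](π[z](S)) → 1

== RESULT ==
z
r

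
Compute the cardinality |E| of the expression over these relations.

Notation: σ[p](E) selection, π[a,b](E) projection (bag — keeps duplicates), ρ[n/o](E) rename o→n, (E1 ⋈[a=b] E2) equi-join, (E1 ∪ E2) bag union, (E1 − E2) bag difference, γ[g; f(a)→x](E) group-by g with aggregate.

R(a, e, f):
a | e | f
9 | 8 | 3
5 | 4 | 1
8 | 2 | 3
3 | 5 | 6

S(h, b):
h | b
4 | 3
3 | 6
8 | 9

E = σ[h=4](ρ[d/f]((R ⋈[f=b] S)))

Row counts bottom-up:
  R → 4
  S → 3
  (R ⋈[f=b] S) → 3
  ρ[d/f]((R ⋈[f=b] S)) → 3
  σ[h=4](ρ[d/f]((R ⋈[f=b] S))) → 2

|E| = 2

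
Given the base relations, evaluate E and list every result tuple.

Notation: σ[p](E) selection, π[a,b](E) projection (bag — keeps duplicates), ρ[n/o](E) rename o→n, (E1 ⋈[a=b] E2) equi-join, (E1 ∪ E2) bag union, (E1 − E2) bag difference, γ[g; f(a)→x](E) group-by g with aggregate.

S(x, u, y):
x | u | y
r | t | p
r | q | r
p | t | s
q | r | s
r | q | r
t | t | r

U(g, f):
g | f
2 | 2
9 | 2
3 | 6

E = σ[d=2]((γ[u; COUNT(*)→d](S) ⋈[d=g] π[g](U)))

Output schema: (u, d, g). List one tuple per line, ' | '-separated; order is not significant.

Stepwise |·|:
  S → 6
  γ[u; COUNT(*)→d](S) → 3
  U → 3
  π[g](U) → 3
  (γ[u; COUNT(*)→d](S) ⋈[d=g] π[g](U)) → 2
  σ[d=2]((γ[u; COUNT(*)→d](S) ⋈[d=g] π[g](U))) → 1

== RESULT ==
u | d | g
q | 2 | 2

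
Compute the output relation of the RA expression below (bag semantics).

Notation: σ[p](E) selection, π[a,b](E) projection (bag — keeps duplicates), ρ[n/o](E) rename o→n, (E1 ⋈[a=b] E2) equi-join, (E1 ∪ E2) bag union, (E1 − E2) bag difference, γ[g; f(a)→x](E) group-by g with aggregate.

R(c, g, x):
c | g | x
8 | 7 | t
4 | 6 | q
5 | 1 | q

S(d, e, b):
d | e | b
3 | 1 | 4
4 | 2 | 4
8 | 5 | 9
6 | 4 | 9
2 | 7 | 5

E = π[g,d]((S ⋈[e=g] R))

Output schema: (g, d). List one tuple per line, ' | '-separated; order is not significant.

Stepwise |·|:
  S → 5
  R → 3
  (S ⋈[e=g] R) → 2
  π[g,d]((S ⋈[e=g] R)) → 2

== RESULT ==
g | d
1 | 3
7 | 2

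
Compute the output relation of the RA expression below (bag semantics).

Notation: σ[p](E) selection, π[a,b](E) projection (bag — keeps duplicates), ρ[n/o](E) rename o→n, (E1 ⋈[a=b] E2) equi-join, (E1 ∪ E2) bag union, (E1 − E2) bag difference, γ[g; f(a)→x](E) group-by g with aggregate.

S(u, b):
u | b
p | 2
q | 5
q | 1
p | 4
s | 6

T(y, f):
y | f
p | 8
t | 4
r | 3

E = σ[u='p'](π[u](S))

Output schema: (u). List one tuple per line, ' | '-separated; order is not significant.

Per-node cardinality:
  S → 5
  π[u](S) → 5
  σ[u='p'](π[u](S)) → 2

== RESULT ==
u
p
p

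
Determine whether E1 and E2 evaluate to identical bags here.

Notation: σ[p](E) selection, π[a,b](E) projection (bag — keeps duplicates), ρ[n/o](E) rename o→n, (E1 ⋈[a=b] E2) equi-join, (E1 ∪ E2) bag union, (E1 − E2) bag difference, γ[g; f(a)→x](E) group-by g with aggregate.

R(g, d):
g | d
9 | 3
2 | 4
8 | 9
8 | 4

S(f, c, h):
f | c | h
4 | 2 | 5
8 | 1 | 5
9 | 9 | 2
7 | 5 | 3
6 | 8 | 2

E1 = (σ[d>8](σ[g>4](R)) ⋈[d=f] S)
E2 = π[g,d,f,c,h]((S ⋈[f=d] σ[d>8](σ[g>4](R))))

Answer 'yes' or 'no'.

E1 row counts bottom-up:
  R → 4
  σ[g>4](R) → 3
  σ[d>8](σ[g>4](R)) → 1
  S → 5
  (σ[d>8](σ[g>4](R)) ⋈[d=f] S) → 1
E2 row counts bottom-up:
  S → 5
  R → 4
  σ[g>4](R) → 3
  σ[d>8](σ[g>4](R)) → 1
  (S ⋈[f=d] σ[d>8](σ[g>4](R))) → 1
  π[g,d,f,c,h]((S ⋈[f=d] σ[d>8](σ[g>4](R)))) → 1

E1 and E2 produce the same multiset:
g | d | f | c | h
8 | 9 | 9 | 9 | 2

yes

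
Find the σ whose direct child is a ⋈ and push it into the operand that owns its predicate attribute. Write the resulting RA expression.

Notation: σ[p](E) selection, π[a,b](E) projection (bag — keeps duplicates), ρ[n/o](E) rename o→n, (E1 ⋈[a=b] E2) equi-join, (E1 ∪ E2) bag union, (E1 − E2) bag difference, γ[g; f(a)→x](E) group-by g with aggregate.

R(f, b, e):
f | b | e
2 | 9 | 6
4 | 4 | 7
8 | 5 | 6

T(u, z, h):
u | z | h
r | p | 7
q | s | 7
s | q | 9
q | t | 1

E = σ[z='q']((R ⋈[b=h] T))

σ filters on z, owned by the right side.
E' = (R ⋈[b=h] σ[z='q'](T))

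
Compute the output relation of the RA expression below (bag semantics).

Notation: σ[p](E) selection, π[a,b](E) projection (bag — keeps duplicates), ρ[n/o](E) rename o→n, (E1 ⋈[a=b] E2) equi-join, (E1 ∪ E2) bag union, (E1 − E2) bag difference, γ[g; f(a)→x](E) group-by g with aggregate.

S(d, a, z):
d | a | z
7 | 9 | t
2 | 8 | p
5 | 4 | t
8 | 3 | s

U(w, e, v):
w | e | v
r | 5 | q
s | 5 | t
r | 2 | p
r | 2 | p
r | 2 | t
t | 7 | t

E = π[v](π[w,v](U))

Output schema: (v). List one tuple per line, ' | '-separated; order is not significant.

Subexpression sizes:
  U → 6
  π[w,v](U) → 6
  π[v](π[w,v](U)) → 6

== RESULT ==
v
p
p
q
t
t
t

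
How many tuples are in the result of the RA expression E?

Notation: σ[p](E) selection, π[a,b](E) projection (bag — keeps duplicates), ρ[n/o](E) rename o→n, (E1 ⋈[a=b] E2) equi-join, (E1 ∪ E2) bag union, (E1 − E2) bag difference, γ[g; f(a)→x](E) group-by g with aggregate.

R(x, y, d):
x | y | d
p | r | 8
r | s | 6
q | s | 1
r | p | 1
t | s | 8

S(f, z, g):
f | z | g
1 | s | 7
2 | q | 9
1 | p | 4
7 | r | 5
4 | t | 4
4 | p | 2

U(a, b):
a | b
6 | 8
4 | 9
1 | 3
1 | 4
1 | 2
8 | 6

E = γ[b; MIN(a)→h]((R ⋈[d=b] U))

Row counts bottom-up:
  R → 5
  U → 6
  (R ⋈[d=b] U) → 3
  γ[b; MIN(a)→h]((R ⋈[d=b] U)) → 2

|E| = 2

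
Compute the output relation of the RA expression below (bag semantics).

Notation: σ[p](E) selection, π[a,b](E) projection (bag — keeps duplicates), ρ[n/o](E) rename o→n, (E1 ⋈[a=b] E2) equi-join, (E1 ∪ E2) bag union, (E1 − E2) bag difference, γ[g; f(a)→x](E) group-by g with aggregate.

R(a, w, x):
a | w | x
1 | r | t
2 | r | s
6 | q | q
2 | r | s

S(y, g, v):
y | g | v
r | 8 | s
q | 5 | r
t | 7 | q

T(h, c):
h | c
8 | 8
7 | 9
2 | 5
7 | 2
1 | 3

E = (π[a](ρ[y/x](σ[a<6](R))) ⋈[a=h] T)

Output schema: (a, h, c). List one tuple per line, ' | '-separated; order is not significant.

Stepwise |·|:
  R → 4
  σ[a<6](R) → 3
  ρ[y/x](σ[a<6](R)) → 3
  π[a](ρ[y/x](σ[a<6](R))) → 3
  T → 5
  (π[a](ρ[y/x](σ[a<6](R))) ⋈[a=h] T) → 3

== RESULT ==
a | h | c
1 | 1 | 3
2 | 2 | 5
2 | 2 | 5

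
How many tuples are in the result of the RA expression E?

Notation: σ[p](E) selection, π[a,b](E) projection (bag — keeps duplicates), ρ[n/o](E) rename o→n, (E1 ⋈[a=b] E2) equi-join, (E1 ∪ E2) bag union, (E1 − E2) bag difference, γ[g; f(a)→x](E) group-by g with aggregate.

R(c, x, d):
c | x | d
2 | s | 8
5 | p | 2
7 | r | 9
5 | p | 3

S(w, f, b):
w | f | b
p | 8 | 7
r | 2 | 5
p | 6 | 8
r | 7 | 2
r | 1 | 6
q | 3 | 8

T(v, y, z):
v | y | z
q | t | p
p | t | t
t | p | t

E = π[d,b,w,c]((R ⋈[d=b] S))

Per-node cardinality:
  R → 4
  S → 6
  (R ⋈[d=b] S) → 3
  π[d,b,w,c]((R ⋈[d=b] S)) → 3

|E| = 3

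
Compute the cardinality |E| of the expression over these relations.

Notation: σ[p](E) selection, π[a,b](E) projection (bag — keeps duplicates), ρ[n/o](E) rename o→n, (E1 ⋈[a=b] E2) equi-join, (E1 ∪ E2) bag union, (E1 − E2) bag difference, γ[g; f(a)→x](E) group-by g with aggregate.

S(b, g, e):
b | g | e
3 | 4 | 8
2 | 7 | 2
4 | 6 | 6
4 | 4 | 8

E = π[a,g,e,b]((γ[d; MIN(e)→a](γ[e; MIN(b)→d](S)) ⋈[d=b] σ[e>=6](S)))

Stepwise |·|:
  S → 4
  γ[e; MIN(b)→d](S) → 3
  γ[d; MIN(e)→a](γ[e; MIN(b)→d](S)) → 3
  S → 4
  σ[e>=6](S) → 3
  (γ[d; MIN(e)→a](γ[e; MIN(b)→d](S)) ⋈[d=b] σ[e>=6](S)) → 3
  π[a,g,e,b]((γ[d; MIN(e)→a](γ[e; MIN(b)→d](S)) ⋈[d=b] σ[e>=6](S))) → 3

|E| = 3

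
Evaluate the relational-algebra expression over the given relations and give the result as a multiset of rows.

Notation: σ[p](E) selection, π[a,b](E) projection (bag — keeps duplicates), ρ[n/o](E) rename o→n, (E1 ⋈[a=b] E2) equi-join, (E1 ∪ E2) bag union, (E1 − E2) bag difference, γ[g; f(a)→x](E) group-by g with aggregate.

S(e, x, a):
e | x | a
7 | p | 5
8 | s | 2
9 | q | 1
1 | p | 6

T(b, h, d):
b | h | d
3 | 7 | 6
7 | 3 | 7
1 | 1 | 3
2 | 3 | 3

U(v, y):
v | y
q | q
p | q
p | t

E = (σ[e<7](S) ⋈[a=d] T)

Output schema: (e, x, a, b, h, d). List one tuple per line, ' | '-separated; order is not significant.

Per-node cardinality:
  S → 4
  σ[e<7](S) → 1
  T → 4
  (σ[e<7](S) ⋈[a=d] T) → 1

== RESULT ==
e | x | a | b | h | d
1 | p | 6 | 3 | 7 | 6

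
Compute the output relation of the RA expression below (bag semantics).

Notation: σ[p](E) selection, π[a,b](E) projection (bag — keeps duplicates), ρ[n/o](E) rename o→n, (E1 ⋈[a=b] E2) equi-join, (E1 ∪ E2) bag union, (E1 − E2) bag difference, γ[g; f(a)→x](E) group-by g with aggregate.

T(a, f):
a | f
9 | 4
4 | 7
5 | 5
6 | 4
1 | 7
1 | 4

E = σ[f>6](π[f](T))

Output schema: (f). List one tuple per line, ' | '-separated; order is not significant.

Row counts bottom-up:
  T → 6
  π[f](T) → 6
  σ[f>6](π[f](T)) → 2

== RESULT ==
f
7
7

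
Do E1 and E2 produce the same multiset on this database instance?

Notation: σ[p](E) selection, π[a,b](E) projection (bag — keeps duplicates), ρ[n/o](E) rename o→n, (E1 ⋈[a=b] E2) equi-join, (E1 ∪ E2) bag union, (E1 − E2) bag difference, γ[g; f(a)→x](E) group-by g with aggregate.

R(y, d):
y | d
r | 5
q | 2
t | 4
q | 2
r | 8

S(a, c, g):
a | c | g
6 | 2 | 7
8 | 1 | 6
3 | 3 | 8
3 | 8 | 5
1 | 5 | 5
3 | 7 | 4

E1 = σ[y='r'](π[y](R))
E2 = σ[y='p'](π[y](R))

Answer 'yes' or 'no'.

E1 stepwise |·|:
  R → 5
  π[y](R) → 5
  σ[y='r'](π[y](R)) → 2
E2 stepwise |·|:
  R → 5
  π[y](R) → 5
  σ[y='p'](π[y](R)) → 0

E1 result:
y
r
r
E2 result:
y
(0 rows)
Witness: ('r',) appears 2× in E1 but 0× in E2.

no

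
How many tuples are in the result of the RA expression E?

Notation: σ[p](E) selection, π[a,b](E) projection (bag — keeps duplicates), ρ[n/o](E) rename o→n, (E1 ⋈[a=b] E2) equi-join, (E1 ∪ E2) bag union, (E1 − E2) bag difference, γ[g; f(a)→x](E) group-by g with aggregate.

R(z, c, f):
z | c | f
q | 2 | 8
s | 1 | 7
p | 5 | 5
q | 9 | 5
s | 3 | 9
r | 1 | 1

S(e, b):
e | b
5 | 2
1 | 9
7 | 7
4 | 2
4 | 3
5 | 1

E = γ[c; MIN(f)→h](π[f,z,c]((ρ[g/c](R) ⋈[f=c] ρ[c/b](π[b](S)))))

Row counts bottom-up:
  R → 6
  ρ[g/c](R) → 6
  S → 6
  π[b](S) → 6
  ρ[c/b](π[b](S)) → 6
  (ρ[g/c](R) ⋈[f=c] ρ[c/b](π[b](S))) → 3
  π[f,z,c]((ρ[g/c](R) ⋈[f=c] ρ[c/b](π[b](S)))) → 3
  γ[c; MIN(f)→h](π[f,z,c]((ρ[g/c](R) ⋈[f=c] ρ[c/b](π[b](S))))) → 3

|E| = 3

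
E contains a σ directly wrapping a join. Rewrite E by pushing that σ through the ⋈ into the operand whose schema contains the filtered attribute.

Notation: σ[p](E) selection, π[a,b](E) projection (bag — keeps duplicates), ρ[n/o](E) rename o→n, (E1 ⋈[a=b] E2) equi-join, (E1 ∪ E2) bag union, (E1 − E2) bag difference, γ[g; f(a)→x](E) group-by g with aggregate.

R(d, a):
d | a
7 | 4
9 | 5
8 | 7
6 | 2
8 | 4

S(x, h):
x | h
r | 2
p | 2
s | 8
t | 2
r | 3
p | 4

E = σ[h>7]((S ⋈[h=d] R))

σ filters on h, owned by the left side.
E' = (σ[h>7](S) ⋈[h=d] R)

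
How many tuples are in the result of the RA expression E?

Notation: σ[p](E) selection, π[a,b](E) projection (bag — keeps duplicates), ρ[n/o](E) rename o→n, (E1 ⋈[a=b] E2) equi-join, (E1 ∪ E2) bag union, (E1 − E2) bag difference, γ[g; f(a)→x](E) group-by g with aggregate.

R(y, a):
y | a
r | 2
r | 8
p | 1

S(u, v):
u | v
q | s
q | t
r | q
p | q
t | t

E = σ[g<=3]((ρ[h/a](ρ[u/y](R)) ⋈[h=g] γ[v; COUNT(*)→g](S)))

Subexpression sizes:
  R → 3
  ρ[u/y](R) → 3
  ρ[h/a](ρ[u/y](R)) → 3
  S → 5
  γ[v; COUNT(*)→g](S) → 3
  (ρ[h/a](ρ[u/y](R)) ⋈[h=g] γ[v; COUNT(*)→g](S)) → 3
  σ[g<=3]((ρ[h/a](ρ[u/y](R)) ⋈[h=g] γ[v; COUNT(*)→g](S))) → 3

|E| = 3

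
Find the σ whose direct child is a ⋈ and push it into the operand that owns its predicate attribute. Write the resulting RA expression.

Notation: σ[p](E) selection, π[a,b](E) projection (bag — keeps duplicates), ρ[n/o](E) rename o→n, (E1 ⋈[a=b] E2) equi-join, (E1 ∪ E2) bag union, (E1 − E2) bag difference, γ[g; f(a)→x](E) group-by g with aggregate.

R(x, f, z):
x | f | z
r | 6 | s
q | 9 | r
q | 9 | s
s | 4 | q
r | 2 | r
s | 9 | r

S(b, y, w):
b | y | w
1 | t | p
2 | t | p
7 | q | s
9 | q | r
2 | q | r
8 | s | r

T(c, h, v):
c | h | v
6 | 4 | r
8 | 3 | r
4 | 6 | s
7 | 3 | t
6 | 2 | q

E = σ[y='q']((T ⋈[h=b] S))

σ filters on y, owned by the right side.
E' = (T ⋈[h=b] σ[y='q'](S))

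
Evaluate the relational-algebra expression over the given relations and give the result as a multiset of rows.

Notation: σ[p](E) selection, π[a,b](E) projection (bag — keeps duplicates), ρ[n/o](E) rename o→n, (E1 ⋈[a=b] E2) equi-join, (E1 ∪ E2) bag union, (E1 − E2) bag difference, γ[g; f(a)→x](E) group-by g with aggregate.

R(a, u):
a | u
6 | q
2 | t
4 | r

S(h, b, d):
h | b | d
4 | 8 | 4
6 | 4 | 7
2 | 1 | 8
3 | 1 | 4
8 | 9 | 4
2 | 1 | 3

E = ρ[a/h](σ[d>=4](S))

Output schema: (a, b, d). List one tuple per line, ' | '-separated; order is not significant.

Stepwise |·|:
  S → 6
  σ[d>=4](S) → 5
  ρ[a/h](σ[d>=4](S)) → 5

== RESULT ==
a | b | d
2 | 1 | 8
3 | 1 | 4
4 | 8 | 4
6 | 4 | 7
8 | 9 | 4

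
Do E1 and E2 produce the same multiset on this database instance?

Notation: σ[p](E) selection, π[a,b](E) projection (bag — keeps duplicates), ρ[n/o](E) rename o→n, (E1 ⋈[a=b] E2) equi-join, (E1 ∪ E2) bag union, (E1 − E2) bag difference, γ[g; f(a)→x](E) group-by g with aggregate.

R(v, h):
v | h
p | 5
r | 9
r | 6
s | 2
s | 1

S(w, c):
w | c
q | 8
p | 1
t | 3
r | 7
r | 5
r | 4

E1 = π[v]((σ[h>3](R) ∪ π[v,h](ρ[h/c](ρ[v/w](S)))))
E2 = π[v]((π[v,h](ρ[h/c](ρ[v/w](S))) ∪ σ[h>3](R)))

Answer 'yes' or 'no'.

E1 subexpression sizes:
  R → 5
  σ[h>3](R) → 3
  S → 6
  ρ[v/w](S) → 6
  ρ[h/c](ρ[v/w](S)) → 6
  π[v,h](ρ[h/c](ρ[v/w](S))) → 6
  (σ[h>3](R) ∪ π[v,h](ρ[h/c](ρ[v/w](S)))) → 9
  π[v]((σ[h>3](R) ∪ π[v,h](ρ[h/c](ρ[v/w](S))))) → 9
E2 subexpression sizes:
  S → 6
  ρ[v/w](S) → 6
  ρ[h/c](ρ[v/w](S)) → 6
  π[v,h](ρ[h/c](ρ[v/w](S))) → 6
  R → 5
  σ[h>3](R) → 3
  (π[v,h](ρ[h/c](ρ[v/w](S))) ∪ σ[h>3](R)) → 9
  π[v]((π[v,h](ρ[h/c](ρ[v/w](S))) ∪ σ[h>3](R))) → 9

E1 and E2 produce the same multiset:
v
p
p
q
r
r
r
r
r
t

yes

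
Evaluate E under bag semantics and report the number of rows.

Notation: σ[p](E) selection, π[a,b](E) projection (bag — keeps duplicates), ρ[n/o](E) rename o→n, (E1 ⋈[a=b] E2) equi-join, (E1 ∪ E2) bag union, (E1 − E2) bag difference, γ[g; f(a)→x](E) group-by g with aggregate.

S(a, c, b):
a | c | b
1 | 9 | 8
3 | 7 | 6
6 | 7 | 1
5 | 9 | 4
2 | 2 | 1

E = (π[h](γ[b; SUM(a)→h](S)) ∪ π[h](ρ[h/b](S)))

Subexpression sizes:
  S → 5
  γ[b; SUM(a)→h](S) → 4
  π[h](γ[b; SUM(a)→h](S)) → 4
  S → 5
  ρ[h/b](S) → 5
  π[h](ρ[h/b](S)) → 5
  (π[h](γ[b; SUM(a)→h](S)) ∪ π[h](ρ[h/b](S))) → 9

|E| = 9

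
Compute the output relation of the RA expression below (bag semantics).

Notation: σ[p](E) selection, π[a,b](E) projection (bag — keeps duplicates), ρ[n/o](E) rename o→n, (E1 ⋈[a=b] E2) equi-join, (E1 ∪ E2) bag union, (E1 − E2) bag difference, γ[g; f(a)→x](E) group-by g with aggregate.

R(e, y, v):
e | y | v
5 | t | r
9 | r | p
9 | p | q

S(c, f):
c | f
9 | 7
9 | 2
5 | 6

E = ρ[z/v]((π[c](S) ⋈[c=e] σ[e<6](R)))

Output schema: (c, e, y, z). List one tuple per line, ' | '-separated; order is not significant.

Subexpression sizes:
  S → 3
  π[c](S) → 3
  R → 3
  σ[e<6](R) → 1
  (π[c](S) ⋈[c=e] σ[e<6](R)) → 1
  ρ[z/v]((π[c](S) ⋈[c=e] σ[e<6](R))) → 1

== RESULT ==
c | e | y | z
5 | 5 | t | r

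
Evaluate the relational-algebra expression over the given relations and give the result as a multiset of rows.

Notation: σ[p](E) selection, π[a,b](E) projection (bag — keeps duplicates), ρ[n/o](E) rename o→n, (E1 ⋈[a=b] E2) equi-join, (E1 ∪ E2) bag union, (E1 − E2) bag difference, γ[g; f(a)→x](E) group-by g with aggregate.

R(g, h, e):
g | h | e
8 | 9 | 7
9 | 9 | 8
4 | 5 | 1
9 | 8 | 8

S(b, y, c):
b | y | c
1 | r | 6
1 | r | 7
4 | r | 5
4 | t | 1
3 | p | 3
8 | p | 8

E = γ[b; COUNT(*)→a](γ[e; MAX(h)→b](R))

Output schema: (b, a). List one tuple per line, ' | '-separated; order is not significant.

Per-node cardinality:
  R → 4
  γ[e; MAX(h)→b](R) → 3
  γ[b; COUNT(*)→a](γ[e; MAX(h)→b](R)) → 2

== RESULT ==
b | a
5 | 1
9 | 2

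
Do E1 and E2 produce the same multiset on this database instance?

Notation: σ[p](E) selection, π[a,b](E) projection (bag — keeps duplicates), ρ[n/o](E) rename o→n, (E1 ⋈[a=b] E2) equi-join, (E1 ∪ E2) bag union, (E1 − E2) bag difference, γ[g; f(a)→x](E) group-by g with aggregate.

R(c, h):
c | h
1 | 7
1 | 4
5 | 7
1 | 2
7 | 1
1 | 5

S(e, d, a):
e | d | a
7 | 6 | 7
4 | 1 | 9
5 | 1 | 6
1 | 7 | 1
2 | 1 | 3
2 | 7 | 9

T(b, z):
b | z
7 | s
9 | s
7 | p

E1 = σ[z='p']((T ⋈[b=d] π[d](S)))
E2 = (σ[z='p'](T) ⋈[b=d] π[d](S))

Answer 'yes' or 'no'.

E1 per-node cardinality:
  T → 3
  S → 6
  π[d](S) → 6
  (T ⋈[b=d] π[d](S)) → 4
  σ[z='p']((T ⋈[b=d] π[d](S))) → 2
E2 per-node cardinality:
  T → 3
  σ[z='p'](T) → 1
  S → 6
  π[d](S) → 6
  (σ[z='p'](T) ⋈[b=d] π[d](S)) → 2

E1 and E2 produce the same multiset:
b | z | d
7 | p | 7
7 | p | 7

yes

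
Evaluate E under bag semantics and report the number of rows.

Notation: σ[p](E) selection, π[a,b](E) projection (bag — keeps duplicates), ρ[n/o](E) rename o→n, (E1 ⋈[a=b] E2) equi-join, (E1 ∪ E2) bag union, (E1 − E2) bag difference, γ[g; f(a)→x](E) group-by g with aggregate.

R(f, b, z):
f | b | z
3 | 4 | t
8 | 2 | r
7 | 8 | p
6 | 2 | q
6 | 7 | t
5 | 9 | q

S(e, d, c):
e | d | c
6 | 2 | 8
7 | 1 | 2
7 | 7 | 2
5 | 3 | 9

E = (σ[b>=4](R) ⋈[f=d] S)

Per-node cardinality:
  R → 6
  σ[b>=4](R) → 4
  S → 4
  (σ[b>=4](R) ⋈[f=d] S) → 2

|E| = 2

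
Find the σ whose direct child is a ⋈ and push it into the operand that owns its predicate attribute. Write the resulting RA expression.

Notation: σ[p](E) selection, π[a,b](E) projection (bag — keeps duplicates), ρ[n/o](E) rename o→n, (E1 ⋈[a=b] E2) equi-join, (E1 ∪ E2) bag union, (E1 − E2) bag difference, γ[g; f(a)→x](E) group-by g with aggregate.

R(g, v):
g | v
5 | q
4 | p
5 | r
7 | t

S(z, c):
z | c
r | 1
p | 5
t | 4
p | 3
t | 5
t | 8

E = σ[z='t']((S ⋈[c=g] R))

σ filters on z, owned by the left side.
E' = (σ[z='t'](S) ⋈[c=g] R)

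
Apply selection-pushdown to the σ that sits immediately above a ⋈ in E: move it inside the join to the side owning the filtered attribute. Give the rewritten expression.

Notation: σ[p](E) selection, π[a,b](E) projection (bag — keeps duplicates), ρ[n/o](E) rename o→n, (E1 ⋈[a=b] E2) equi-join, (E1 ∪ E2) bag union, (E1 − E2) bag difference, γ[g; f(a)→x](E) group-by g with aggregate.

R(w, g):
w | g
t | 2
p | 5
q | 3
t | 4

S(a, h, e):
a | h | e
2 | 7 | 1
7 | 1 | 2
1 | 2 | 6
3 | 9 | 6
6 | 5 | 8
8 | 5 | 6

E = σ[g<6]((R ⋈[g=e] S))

σ filters on g, owned by the left side.
E' = (σ[g<6](R) ⋈[g=e] S)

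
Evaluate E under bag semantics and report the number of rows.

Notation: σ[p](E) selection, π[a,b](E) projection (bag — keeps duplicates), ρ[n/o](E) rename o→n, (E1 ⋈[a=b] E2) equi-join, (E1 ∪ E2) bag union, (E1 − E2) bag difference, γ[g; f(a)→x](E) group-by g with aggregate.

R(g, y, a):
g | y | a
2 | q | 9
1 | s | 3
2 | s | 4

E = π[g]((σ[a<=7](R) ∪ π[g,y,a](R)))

Subexpression sizes:
  R → 3
  σ[a<=7](R) → 2
  R → 3
  π[g,y,a](R) → 3
  (σ[a<=7](R) ∪ π[g,y,a](R)) → 5
  π[g]((σ[a<=7](R) ∪ π[g,y,a](R))) → 5

|E| = 5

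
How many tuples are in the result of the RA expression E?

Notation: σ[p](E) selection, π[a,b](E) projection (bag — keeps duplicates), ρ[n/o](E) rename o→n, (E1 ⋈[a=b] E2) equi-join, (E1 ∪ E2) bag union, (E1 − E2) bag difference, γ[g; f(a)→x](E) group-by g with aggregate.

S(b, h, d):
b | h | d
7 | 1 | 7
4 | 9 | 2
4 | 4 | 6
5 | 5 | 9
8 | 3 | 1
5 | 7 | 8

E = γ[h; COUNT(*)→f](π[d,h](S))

Subexpression sizes:
  S → 6
  π[d,h](S) → 6
  γ[h; COUNT(*)→f](π[d,h](S)) → 6

|E| = 6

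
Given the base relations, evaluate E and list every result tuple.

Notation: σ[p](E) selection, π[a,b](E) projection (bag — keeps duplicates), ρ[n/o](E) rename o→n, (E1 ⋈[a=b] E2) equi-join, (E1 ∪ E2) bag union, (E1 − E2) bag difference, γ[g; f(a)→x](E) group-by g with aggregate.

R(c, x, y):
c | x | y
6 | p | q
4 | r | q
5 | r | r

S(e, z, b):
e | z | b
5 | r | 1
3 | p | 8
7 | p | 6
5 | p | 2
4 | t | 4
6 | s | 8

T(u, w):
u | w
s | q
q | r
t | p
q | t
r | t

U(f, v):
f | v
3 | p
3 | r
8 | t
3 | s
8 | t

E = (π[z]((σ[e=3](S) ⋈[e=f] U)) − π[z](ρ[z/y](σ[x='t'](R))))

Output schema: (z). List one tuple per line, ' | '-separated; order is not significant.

Per-node cardinality:
  S → 6
  σ[e=3](S) → 1
  U → 5
  (σ[e=3](S) ⋈[e=f] U) → 3
  π[z]((σ[e=3](S) ⋈[e=f] U)) → 3
  R → 3
  σ[x='t'](R) → 0
  ρ[z/y](σ[x='t'](R)) → 0
  π[z](ρ[z/y](σ[x='t'](R))) → 0
  (π[z]((σ[e=3](S) ⋈[e=f] U)) − π[z](ρ[z/y](σ[x='t'](R)))) → 3

== RESULT ==
z
p
p
p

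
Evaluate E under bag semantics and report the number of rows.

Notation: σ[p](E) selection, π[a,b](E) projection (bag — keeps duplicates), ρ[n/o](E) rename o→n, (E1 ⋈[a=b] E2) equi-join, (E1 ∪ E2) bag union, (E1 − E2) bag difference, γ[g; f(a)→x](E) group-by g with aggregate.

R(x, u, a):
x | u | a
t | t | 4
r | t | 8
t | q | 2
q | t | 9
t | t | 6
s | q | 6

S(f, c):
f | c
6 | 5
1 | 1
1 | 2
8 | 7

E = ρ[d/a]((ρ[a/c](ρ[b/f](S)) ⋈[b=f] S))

Subexpression sizes:
  S → 4
  ρ[b/f](S) → 4
  ρ[a/c](ρ[b/f](S)) → 4
  S → 4
  (ρ[a/c](ρ[b/f](S)) ⋈[b=f] S) → 6
  ρ[d/a]((ρ[a/c](ρ[b/f](S)) ⋈[b=f] S)) → 6

|E| = 6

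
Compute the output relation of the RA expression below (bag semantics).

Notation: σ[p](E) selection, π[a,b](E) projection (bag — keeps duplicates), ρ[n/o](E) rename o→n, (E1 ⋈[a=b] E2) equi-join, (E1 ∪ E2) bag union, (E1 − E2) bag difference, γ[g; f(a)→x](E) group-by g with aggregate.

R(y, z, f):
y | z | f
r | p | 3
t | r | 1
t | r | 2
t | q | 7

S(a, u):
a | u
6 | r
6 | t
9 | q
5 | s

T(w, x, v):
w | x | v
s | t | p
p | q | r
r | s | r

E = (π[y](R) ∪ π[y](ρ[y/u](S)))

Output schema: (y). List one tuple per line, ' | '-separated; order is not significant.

Stepwise |·|:
  R → 4
  π[y](R) → 4
  S → 4
  ρ[y/u](S) → 4
  π[y](ρ[y/u](S)) → 4
  (π[y](R) ∪ π[y](ρ[y/u](S))) → 8

== RESULT ==
y
q
r
r
s
t
t
t
t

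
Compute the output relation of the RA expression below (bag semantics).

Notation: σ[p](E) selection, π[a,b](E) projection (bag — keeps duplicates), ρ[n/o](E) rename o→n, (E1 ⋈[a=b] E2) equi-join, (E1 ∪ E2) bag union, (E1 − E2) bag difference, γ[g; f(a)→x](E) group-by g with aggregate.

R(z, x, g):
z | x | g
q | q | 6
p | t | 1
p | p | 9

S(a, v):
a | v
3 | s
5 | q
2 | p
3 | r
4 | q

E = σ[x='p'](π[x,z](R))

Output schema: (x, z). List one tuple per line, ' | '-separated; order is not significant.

Per-node cardinality:
  R → 3
  π[x,z](R) → 3
  σ[x='p'](π[x,z](R)) → 1

== RESULT ==
x | z
p | p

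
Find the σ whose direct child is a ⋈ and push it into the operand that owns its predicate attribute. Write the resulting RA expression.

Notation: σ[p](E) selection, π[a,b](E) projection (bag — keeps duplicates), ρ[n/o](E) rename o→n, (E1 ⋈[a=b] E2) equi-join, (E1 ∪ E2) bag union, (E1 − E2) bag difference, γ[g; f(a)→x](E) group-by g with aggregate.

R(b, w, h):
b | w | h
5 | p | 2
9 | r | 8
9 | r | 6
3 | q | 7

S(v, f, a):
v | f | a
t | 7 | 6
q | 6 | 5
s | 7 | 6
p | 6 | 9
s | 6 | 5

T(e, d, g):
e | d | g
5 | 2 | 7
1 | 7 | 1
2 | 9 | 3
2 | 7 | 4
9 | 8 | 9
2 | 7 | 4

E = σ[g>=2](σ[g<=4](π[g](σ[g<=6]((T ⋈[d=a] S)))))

σ filters on g, owned by the left side.
E' = σ[g>=2](σ[g<=4](π[g]((σ[g<=6](T) ⋈[d=a] S))))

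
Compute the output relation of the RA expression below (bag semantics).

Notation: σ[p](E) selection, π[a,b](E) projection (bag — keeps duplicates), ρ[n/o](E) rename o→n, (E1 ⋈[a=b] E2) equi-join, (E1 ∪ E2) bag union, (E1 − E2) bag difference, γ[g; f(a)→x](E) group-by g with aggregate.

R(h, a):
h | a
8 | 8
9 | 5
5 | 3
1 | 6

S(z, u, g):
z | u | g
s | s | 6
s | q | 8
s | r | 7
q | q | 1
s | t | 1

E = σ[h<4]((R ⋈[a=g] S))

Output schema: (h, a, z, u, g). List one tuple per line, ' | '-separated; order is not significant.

Row counts bottom-up:
  R → 4
  S → 5
  (R ⋈[a=g] S) → 2
  σ[h<4]((R ⋈[a=g] S)) → 1

== RESULT ==
h | a | z | u | g
1 | 6 | s | s | 6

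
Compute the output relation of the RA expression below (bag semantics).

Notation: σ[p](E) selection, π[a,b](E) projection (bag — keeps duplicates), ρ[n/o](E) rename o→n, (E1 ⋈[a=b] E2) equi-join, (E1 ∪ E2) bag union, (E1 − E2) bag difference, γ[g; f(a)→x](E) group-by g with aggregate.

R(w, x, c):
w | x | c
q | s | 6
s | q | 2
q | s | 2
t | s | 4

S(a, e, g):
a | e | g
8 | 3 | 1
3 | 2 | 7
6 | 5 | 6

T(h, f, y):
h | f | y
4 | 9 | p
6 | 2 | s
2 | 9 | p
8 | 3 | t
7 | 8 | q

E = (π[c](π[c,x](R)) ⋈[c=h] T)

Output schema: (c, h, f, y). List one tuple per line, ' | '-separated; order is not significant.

Per-node cardinality:
  R → 4
  π[c,x](R) → 4
  π[c](π[c,x](R)) → 4
  T → 5
  (π[c](π[c,x](R)) ⋈[c=h] T) → 4

== RESULT ==
c | h | f | y
2 | 2 | 9 | p
2 | 2 | 9 | p
4 | 4 | 9 | p
6 | 6 | 2 | s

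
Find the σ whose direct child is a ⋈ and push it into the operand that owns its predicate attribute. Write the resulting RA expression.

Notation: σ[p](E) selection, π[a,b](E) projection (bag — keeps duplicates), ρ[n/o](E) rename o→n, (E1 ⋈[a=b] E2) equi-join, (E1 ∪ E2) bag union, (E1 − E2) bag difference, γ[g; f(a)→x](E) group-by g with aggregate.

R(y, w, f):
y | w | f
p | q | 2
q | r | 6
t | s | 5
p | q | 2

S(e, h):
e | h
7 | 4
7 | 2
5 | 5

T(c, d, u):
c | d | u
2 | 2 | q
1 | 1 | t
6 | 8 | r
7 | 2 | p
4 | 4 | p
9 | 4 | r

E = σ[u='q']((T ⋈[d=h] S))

σ filters on u, owned by the left side.
E' = (σ[u='q'](T) ⋈[d=h] S)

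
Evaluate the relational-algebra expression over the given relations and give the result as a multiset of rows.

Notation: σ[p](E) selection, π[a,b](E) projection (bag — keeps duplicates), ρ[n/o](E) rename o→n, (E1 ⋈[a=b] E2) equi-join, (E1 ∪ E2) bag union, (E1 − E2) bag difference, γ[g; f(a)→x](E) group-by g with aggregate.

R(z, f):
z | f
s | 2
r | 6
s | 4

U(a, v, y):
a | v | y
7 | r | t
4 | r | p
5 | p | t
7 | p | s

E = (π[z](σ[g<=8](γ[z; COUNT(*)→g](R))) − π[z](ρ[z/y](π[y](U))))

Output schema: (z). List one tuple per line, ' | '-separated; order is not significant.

Stepwise |·|:
  R → 3
  γ[z; COUNT(*)→g](R) → 2
  σ[g<=8](γ[z; COUNT(*)→g](R)) → 2
  π[z](σ[g<=8](γ[z; COUNT(*)→g](R))) → 2
  U → 4
  π[y](U) → 4
  ρ[z/y](π[y](U)) → 4
  π[z](ρ[z/y](π[y](U))) → 4
  (π[z](σ[g<=8](γ[z; COUNT(*)→g](R))) − π[z](ρ[z/y](π[y](U)))) → 1

== RESULT ==
z
r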